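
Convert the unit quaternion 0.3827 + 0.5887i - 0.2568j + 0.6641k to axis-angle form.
axis = (0.6372, -0.278, 0.7188), θ = 3π/4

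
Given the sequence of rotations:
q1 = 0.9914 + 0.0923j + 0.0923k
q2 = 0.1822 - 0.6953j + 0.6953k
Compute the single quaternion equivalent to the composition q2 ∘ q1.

q2 · q1 = 0.1806 - 0.1284i - 0.6725j + 0.7061k
0.1806 - 0.1284i - 0.6725j + 0.7061k


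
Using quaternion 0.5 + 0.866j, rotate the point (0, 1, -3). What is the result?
(-2.598, 1, 1.5)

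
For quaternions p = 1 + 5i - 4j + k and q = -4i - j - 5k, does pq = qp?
No: pq = 21 + 17i + 20j - 26k ≠ 21 - 25i - 22j + 16k = qp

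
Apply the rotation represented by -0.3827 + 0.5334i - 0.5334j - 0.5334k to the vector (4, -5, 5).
(3.53, 4.934, -5.403)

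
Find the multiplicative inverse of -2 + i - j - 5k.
-0.0645 - 0.0323i + 0.0323j + 0.1613k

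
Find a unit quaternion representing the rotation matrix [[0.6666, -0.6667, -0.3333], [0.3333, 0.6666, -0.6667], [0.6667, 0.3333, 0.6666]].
0.866 + 0.2887i - 0.2887j + 0.2887k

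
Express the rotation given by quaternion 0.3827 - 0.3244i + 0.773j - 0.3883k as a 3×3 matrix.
[[-0.4966, -0.2043, 0.8436], [-0.7987, 0.488, -0.352], [-0.3397, -0.8486, -0.4055]]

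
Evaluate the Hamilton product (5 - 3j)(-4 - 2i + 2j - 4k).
-14 + 2i + 22j - 26k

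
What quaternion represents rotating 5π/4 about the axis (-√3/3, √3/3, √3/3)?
-0.3827 - 0.5334i + 0.5334j + 0.5334k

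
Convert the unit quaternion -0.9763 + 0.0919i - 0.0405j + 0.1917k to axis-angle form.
axis = (0.4247, -0.1871, 0.8858), θ = 335°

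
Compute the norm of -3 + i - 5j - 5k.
√60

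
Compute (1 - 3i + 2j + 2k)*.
1 + 3i - 2j - 2k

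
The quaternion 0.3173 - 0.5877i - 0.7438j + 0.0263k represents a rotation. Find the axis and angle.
axis = (-0.6197, -0.7843, 0.0277), θ = 143°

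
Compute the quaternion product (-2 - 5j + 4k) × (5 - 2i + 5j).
15 - 16i - 43j + 10k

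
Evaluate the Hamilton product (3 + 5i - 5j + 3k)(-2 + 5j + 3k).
10 - 40i + 10j + 28k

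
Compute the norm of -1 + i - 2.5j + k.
3.041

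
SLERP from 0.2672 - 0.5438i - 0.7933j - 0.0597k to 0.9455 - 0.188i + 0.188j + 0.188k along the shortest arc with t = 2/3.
0.8855 - 0.3974i - 0.2057j + 0.1252k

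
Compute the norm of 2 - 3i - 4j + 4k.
√45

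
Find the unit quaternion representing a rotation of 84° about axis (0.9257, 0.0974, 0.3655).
0.7431 + 0.6194i + 0.0652j + 0.2446k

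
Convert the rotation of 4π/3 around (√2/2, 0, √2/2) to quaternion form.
-0.5 + 0.6124i + 0.6124k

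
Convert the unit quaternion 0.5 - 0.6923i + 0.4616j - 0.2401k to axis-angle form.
axis = (-0.7994, 0.533, -0.2772), θ = 2π/3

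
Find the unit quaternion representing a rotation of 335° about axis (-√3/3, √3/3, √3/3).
-0.9763 - 0.125i + 0.125j + 0.125k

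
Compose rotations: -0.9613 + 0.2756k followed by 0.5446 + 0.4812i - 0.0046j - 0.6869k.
-0.3342 - 0.4638i - 0.1282j + 0.8104k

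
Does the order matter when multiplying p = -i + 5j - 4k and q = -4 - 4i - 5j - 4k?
Yes: pq = 5 - 36i - 8j + 41k ≠ 5 + 44i - 32j - 9k = qp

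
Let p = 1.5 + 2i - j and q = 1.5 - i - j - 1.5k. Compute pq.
3.25 + 3i - 5.25k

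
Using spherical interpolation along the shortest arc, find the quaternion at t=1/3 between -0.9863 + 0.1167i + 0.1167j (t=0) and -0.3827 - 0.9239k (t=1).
-0.9148 + 0.0894i + 0.0894j - 0.3835k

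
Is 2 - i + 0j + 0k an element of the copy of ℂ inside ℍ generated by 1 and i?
Yes. The quaternion 2 - i has j- and k-coefficients y = z = 0, so it lies in the complex subalgebra spanned by 1 and i.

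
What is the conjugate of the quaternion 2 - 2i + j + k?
2 + 2i - j - k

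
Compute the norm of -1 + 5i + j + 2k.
√31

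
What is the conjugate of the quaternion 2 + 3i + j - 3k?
2 - 3i - j + 3k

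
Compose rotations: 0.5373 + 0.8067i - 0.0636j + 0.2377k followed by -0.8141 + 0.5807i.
-0.9059 - 0.3447i - 0.0863j - 0.2304k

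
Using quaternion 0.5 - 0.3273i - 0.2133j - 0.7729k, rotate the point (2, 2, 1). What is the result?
(1.546, -1.428, 2.138)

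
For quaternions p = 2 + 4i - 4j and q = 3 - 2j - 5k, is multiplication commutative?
No: pq = -2 + 32i + 4j - 18k ≠ -2 - 8i - 36j - 2k = qp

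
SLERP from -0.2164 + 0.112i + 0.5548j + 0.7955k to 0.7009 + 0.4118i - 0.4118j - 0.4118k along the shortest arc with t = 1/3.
-0.4152 - 0.0731i + 0.5494j + 0.7214k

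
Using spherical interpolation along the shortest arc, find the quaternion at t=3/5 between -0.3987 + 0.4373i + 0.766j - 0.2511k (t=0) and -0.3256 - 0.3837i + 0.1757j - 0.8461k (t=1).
-0.4363 - 0.0547i + 0.5145j - 0.7362k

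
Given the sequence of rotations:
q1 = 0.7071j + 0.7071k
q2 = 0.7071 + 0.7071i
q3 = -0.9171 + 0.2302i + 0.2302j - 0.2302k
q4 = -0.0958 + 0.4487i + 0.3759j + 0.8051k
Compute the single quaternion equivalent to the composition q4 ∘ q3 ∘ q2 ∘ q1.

q2 · q1 = k
q3 · q2 · q1 = 0.2302 + 0.2302i - 0.2302j - 0.9171k
q4 · q3 · q2 · q1 = 0.6995 - 0.0782i + 0.7054j + 0.0834k
0.6995 - 0.0782i + 0.7054j + 0.0834k


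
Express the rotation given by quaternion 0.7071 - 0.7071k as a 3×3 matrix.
[[0, 1, 0], [-1, 0, 0], [0, 0, 1]]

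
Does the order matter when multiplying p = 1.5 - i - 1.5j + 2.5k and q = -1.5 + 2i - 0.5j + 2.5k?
Yes: pq = -7.25 + 2i + 9j + 3.5k ≠ -7.25 + 7i - 6j - 3.5k = qp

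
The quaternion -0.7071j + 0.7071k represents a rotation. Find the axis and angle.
axis = (0, -√2/2, √2/2), θ = π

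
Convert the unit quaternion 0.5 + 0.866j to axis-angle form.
axis = (0, 1, 0), θ = 2π/3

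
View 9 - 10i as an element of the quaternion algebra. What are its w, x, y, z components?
9 - 10i + 0j + 0k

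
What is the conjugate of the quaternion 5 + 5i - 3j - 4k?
5 - 5i + 3j + 4k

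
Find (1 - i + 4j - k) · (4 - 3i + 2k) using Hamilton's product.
3 + i + 21j + 10k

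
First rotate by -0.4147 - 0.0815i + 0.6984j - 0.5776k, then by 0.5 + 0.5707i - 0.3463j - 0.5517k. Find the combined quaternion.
-0.2376 + 0.3079i + 0.8674j + 0.3103k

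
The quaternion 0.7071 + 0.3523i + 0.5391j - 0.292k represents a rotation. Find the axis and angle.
axis = (0.4982, 0.7624, -0.4129), θ = π/2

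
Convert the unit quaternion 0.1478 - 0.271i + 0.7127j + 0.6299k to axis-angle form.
axis = (-0.274, 0.7206, 0.6369), θ = 163°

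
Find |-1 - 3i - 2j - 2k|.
√18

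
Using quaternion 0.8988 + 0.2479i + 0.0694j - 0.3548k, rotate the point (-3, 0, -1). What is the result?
(-2.165, 2.305, 0.035)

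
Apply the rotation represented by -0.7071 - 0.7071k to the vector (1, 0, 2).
(0, 1, 2)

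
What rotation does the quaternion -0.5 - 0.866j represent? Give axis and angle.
axis = (0, -1, 0), θ = 4π/3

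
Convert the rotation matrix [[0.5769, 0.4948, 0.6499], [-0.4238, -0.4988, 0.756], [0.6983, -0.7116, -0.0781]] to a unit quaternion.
-0.5 + 0.7338i + 0.0242j + 0.4593k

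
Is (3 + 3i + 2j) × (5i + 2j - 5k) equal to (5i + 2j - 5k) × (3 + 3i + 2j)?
No: pq = -19 + 5i + 21j - 19k ≠ -19 + 25i - 9j - 11k = qp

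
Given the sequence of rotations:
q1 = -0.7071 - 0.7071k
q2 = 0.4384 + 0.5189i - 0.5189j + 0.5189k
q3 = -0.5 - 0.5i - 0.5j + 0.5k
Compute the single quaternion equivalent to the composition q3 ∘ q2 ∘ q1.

q2 · q1 = 0.0569 + 0.7338j - 0.6769k
q3 · q2 · q1 = 0.6769 - 0.0569i - 0.7338j
0.6769 - 0.0569i - 0.7338j


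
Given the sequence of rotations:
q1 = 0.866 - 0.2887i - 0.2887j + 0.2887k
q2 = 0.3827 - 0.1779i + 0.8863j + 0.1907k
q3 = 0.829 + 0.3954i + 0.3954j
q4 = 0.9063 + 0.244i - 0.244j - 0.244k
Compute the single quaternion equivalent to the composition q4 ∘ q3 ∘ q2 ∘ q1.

q2 · q1 = 0.4809 + 0.0464i + 0.6534j + 0.5829k
q3 · q2 · q1 = 0.122 + 0.4591i + 0.5013j + 0.7232k
q4 · q3 · q2 · q1 = 0.2973 + 0.3917i + 0.1361j + 0.86k
0.2973 + 0.3917i + 0.1361j + 0.86k


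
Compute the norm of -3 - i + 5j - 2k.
√39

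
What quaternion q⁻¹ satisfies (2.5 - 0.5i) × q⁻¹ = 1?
0.3846 + 0.0769i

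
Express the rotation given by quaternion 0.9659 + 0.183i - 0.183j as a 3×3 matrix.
[[0.933, -0.067, -0.3535], [-0.067, 0.933, -0.3535], [0.3535, 0.3535, 0.866]]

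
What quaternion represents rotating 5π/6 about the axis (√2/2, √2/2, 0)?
0.2588 + 0.683i + 0.683j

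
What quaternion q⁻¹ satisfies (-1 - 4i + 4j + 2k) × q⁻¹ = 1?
-0.027 + 0.1081i - 0.1081j - 0.0541k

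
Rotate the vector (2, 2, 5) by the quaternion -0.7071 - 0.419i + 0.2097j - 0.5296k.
(-0.411, -2.751, 5.026)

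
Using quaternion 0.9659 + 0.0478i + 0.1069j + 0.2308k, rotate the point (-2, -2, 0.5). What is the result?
(-0.756, -2.711, 0.572)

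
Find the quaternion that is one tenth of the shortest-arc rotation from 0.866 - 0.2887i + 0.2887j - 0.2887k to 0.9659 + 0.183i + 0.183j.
0.8901 - 0.2433i + 0.282j - 0.2627k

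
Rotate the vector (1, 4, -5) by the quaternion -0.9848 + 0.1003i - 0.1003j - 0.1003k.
(-0.798, 2.928, -5.726)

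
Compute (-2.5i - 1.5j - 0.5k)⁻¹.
0.2857i + 0.1714j + 0.0571k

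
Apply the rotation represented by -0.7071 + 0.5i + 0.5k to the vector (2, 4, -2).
(2.828, -2.828, -2.828)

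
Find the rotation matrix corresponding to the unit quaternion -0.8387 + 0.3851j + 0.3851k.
[[0.4068, 0.646, -0.646], [-0.646, 0.7034, 0.2966], [0.646, 0.2966, 0.7034]]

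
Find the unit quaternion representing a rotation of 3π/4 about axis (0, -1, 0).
0.3827 - 0.9239j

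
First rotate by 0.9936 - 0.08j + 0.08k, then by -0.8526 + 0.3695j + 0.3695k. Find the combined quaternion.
-0.8471 + 0.0591i + 0.4353j + 0.2989k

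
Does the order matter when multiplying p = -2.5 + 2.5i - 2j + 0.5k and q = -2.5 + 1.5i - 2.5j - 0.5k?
Yes: pq = -2.25 - 7.75i + 13.25j - 3.25k ≠ -2.25 - 12.25i + 9.25j + 3.25k = qp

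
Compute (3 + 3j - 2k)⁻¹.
0.1364 - 0.1364j + 0.0909k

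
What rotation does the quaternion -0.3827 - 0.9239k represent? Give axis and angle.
axis = (0, 0, -1), θ = 5π/4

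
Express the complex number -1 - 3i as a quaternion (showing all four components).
-1 - 3i + 0j + 0k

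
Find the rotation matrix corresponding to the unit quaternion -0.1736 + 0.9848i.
[[1, 0, 0], [0, -0.9397, 0.3419], [0, -0.3419, -0.9397]]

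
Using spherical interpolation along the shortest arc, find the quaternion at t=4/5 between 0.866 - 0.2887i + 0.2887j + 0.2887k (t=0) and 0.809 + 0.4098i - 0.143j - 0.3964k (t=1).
0.9175 + 0.2845i - 0.0527j - 0.2729k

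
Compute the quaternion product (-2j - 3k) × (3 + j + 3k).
11 - 3i - 6j - 9k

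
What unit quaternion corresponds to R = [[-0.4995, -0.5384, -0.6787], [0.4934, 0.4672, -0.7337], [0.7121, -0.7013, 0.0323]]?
0.5 + 0.0162i - 0.6954j + 0.5159k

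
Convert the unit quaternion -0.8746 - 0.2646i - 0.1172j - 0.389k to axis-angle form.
axis = (-0.5457, -0.2417, -0.8023), θ = 302°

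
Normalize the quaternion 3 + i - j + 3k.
0.6708 + 0.2236i - 0.2236j + 0.6708k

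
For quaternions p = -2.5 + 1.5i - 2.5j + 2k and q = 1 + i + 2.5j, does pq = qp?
No: pq = 2.25 - 6i - 6.75j + 8.25k ≠ 2.25 + 4i - 10.75j - 4.25k = qp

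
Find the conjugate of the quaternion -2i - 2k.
2i + 2k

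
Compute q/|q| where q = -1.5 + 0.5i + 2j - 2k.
-0.4629 + 0.1543i + 0.6172j - 0.6172k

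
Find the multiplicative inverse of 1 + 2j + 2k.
0.1111 - 0.2222j - 0.2222k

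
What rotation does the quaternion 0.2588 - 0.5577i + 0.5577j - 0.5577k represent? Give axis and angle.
axis = (-√3/3, √3/3, -√3/3), θ = 5π/6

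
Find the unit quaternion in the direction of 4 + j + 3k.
0.7845 + 0.1961j + 0.5883k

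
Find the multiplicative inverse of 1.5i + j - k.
-0.3529i - 0.2353j + 0.2353k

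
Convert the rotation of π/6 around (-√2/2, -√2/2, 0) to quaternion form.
0.9659 - 0.183i - 0.183j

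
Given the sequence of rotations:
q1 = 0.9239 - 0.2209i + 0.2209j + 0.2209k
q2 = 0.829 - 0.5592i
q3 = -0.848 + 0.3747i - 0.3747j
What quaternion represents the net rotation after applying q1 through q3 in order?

q2 · q1 = 0.6424 - 0.6998i + 0.3067j + 0.0596k
q3 · q2 · q1 = -0.1676 + 0.8118i - 0.5231j - 0.1978k
-0.1676 + 0.8118i - 0.5231j - 0.1978k


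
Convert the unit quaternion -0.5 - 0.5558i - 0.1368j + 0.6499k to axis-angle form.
axis = (-0.6418, -0.158, 0.7504), θ = 4π/3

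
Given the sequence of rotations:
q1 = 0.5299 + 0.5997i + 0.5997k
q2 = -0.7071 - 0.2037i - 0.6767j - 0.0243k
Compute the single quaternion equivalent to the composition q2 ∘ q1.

q2 · q1 = -0.238 - 0.9378i - 0.251j - 0.0311k
-0.238 - 0.9378i - 0.251j - 0.0311k


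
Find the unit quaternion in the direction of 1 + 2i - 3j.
0.2673 + 0.5345i - 0.8018j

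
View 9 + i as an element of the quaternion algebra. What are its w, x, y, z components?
9 + i + 0j + 0k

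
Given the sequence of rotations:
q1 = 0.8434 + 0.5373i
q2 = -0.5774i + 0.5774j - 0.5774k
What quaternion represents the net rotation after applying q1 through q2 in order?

q2 · q1 = 0.3102 - 0.487i + 0.1767j - 0.7972k
0.3102 - 0.487i + 0.1767j - 0.7972k


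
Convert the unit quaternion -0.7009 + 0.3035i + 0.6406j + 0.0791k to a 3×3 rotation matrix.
[[0.1667, 0.4997, -0.85], [0.278, 0.8033, 0.5268], [0.946, -0.3241, -0.005]]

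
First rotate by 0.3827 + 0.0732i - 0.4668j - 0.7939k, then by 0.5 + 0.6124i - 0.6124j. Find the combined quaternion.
-0.1393 + 0.7571i + 0.0184j - 0.638k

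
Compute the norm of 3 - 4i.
5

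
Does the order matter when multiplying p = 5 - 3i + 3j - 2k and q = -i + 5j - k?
Yes: pq = -20 + 2i + 24j - 17k ≠ -20 - 12i + 26j + 7k = qp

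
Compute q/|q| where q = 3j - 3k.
0.7071j - 0.7071k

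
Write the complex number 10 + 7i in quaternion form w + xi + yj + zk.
10 + 7i + 0j + 0k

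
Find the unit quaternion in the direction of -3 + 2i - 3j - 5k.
-0.4376 + 0.2917i - 0.4376j - 0.7293k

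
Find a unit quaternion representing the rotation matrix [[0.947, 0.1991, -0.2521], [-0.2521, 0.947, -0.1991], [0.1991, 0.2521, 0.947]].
0.9799 + 0.1151i - 0.1151j - 0.1151k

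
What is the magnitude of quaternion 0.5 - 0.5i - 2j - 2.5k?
3.279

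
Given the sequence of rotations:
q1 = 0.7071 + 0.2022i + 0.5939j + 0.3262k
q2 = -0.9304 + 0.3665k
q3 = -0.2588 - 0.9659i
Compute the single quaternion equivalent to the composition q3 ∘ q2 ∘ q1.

q2 · q1 = -0.7774 - 0.4058i - 0.4785j - 0.0443k
q3 · q2 · q1 = -0.1908 + 0.8559i + 0.081j + 0.4736k
-0.1908 + 0.8559i + 0.081j + 0.4736k


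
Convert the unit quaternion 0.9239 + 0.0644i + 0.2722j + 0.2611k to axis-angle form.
axis = (0.1683, 0.7114, 0.6824), θ = π/4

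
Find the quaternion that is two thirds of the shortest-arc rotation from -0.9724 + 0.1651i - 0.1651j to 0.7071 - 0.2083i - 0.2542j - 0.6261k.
-0.8623 + 0.2092i + 0.1198j + 0.4454k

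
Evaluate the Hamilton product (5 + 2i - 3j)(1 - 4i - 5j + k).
-2 - 21i - 30j - 17k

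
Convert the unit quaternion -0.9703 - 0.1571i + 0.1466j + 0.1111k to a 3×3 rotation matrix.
[[0.9323, 0.1695, -0.3194], [-0.2617, 0.926, -0.2723], [0.2496, 0.3374, 0.9077]]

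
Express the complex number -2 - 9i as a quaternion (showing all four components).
-2 - 9i + 0j + 0k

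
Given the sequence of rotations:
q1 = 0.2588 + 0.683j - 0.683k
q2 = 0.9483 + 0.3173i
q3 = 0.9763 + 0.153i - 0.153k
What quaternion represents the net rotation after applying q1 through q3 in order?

q2 · q1 = 0.2454 + 0.0821i + 0.8644j - 0.431k
q3 · q2 · q1 = 0.1611 + 0.25i + 0.8973j - 0.3261k
0.1611 + 0.25i + 0.8973j - 0.3261k


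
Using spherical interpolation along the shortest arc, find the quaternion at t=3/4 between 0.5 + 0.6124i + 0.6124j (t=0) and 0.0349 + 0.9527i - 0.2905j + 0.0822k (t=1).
0.1833 + 0.9793i - 0.0519j + 0.0682k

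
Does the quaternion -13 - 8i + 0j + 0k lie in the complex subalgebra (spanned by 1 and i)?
Yes. The quaternion -13 - 8i has j- and k-coefficients y = z = 0, so it lies in the complex subalgebra spanned by 1 and i.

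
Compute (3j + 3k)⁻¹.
-0.1667j - 0.1667k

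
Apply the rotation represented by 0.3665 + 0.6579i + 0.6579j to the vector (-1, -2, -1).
(-2.348, -0.652, 0.249)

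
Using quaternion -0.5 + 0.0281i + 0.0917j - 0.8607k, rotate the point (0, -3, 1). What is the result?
(2.427, 1.32, 1.539)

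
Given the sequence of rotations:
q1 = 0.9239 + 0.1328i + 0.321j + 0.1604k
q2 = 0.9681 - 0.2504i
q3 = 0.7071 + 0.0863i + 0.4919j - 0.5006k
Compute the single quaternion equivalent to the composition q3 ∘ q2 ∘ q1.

q2 · q1 = 0.9277 - 0.1028i + 0.3509j + 0.0749k
q3 · q2 · q1 = 0.5297 + 0.2199i + 0.7495j - 0.3306k
0.5297 + 0.2199i + 0.7495j - 0.3306k


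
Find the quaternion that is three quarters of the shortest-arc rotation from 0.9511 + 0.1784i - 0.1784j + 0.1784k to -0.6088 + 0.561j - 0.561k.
0.7283 + 0.048i - 0.4834j + 0.4834k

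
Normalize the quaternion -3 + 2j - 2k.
-0.7276 + 0.4851j - 0.4851k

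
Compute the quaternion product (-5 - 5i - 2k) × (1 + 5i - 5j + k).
22 - 40i + 20j + 18k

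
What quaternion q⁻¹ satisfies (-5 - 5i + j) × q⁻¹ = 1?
-0.098 + 0.098i - 0.0196j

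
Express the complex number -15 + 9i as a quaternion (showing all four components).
-15 + 9i + 0j + 0k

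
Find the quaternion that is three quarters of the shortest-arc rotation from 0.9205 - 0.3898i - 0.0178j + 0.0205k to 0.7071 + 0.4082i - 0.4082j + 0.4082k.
0.8508 + 0.2167i - 0.3381j + 0.3389k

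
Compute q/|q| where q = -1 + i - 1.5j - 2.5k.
-0.3086 + 0.3086i - 0.4629j - 0.7715k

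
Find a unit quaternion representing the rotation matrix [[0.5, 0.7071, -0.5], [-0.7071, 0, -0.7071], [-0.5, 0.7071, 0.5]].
0.7071 + 0.5i - 0.5k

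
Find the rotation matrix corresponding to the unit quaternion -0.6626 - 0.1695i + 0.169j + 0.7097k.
[[-0.0645, 0.8832, -0.4645], [-0.9978, -0.0648, 0.0153], [-0.0166, 0.4645, 0.8854]]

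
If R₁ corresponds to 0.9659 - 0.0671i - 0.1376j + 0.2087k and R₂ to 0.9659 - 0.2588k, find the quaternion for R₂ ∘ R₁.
0.987 - 0.1004i - 0.1155j - 0.0484k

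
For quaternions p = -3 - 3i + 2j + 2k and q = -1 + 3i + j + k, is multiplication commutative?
No: pq = 8 - 6i + 4j - 14k ≠ 8 - 6i - 14j + 4k = qp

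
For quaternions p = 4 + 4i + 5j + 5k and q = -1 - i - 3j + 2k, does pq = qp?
No: pq = 5 + 17i - 30j - 4k ≠ 5 - 33i - 4j + 10k = qp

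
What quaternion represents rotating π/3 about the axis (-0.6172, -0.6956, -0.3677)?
0.866 - 0.3086i - 0.3478j - 0.1839k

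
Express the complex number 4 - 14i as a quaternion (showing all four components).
4 - 14i + 0j + 0k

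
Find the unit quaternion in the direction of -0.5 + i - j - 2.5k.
-0.1715 + 0.343i - 0.343j - 0.8575k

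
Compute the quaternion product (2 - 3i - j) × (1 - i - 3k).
-1 - 2i - 10j - 7k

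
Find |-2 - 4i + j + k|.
√22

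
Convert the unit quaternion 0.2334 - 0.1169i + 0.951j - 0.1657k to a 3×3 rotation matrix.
[[-0.8637, -0.145, 0.4827], [-0.2997, 0.9178, -0.2606], [-0.4052, -0.3697, -0.8361]]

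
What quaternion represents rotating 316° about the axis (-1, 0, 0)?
-0.9272 - 0.3746i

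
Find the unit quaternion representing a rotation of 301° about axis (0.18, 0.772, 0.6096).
-0.8704 + 0.0886i + 0.3802j + 0.3002k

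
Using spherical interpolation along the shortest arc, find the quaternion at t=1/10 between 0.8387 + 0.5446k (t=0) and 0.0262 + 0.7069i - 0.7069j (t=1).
0.8299 + 0.1091i - 0.1091j + 0.5362k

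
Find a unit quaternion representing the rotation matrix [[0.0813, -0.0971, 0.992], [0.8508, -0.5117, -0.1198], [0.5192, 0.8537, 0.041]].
0.3907 + 0.6229i + 0.3025j + 0.6065k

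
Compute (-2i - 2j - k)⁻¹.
0.2222i + 0.2222j + 0.1111k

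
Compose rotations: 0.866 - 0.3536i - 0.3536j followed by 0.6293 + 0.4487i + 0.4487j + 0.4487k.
0.8623 + 0.3247i + 0.0074j + 0.3886k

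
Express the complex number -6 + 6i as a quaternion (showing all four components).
-6 + 6i + 0j + 0k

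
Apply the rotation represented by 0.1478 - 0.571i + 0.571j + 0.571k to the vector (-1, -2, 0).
(1.946, 1.092, -0.146)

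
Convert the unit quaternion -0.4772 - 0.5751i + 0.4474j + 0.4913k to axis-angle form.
axis = (-0.6544, 0.5091, 0.5591), θ = 237°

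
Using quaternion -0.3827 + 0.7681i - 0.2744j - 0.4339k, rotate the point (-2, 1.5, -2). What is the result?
(-1.163, -2.308, 1.89)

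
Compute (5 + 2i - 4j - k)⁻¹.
0.1087 - 0.0435i + 0.087j + 0.0217k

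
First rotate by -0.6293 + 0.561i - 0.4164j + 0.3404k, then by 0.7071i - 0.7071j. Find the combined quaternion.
-0.6911 - 0.6857i + 0.2043j + 0.1022k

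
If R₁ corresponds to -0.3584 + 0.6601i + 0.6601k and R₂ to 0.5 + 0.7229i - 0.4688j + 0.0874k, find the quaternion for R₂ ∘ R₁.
-0.7141 - 0.2385i - 0.2515j + 0.6082k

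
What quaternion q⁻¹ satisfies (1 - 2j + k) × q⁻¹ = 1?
0.1667 + 0.3333j - 0.1667k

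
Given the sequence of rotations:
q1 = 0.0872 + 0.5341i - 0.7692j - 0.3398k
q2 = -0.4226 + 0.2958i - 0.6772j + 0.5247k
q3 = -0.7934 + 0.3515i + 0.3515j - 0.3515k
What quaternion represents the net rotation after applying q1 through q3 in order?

q2 · q1 = -0.5374 + 0.4338i + 0.6468j + 0.3235k
q3 · q2 · q1 = 0.1603 - 0.192i - 0.9683j + 0.0071k
0.1603 - 0.192i - 0.9683j + 0.0071k


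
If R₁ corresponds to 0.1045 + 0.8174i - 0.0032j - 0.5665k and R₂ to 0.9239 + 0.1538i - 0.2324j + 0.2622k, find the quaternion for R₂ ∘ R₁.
0.1186 + 0.9038i + 0.2742j - 0.3065k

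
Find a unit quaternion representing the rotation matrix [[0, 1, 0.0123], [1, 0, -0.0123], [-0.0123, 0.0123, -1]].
0.0087 + 0.7071i + 0.7071j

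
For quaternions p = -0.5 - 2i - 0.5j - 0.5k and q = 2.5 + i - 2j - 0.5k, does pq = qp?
No: pq = -0.5 - 6.25i - 1.75j + 3.5k ≠ -0.5 - 4.75i + 1.25j - 5.5k = qp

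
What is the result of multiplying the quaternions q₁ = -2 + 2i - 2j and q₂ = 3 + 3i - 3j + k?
-18 - 2i - 2j - 2k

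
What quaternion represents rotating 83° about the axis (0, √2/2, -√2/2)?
0.749 + 0.4685j - 0.4685k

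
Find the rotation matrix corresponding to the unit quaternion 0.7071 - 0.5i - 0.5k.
[[0.5, 0.7071, 0.5], [-0.7071, 0, 0.7071], [0.5, -0.7071, 0.5]]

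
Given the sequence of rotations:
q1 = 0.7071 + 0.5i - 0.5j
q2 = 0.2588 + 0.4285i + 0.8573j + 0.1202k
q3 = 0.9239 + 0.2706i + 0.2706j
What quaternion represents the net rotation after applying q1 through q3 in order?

q2 · q1 = 0.3974 + 0.4925i + 0.5369j - 0.5579k
q3 · q2 · q1 = 0.0886 + 0.4116i + 0.7545j - 0.5034k
0.0886 + 0.4116i + 0.7545j - 0.5034k


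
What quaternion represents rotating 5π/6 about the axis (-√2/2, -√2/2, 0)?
0.2588 - 0.683i - 0.683j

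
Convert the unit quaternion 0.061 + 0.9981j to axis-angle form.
axis = (0, 1, 0), θ = 173°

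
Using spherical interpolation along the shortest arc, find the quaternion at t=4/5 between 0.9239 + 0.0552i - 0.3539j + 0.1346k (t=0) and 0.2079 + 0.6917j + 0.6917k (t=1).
0.4743 + 0.0166i + 0.5444j + 0.6917k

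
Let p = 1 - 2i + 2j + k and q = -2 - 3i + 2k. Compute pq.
-10 + 5i - 3j + 6k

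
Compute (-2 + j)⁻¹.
-0.4 - 0.2j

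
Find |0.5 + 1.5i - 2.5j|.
2.958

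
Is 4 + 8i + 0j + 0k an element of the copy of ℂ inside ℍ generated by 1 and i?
Yes. The quaternion 4 + 8i has j- and k-coefficients y = z = 0, so it lies in the complex subalgebra spanned by 1 and i.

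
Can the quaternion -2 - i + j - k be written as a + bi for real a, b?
No. The quaternion -2 - i + j - k has j-coefficient y = 1 and k-coefficient z = -1, not both zero, so it does not lie in the complex subalgebra spanned by 1 and i.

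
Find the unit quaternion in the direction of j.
j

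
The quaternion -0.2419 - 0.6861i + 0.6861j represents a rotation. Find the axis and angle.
axis = (-√2/2, √2/2, 0), θ = 208°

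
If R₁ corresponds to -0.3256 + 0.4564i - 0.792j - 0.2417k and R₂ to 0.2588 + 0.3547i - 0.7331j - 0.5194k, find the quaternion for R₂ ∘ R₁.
-0.9523 - 0.2315i - 0.1176j + 0.1602k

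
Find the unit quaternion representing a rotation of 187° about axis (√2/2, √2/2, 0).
-0.061 + 0.7058i + 0.7058j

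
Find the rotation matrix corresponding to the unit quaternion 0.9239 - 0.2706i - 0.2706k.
[[0.8536, 0.5, 0.1464], [-0.5, 0.7071, 0.5], [0.1464, -0.5, 0.8536]]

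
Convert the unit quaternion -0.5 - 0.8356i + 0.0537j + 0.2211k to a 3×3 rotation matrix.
[[0.8965, 0.1314, -0.4232], [-0.3108, -0.4942, -0.8119], [-0.3158, 0.8593, -0.4022]]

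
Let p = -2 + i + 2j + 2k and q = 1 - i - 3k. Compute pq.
5 - 3i + 3j + 10k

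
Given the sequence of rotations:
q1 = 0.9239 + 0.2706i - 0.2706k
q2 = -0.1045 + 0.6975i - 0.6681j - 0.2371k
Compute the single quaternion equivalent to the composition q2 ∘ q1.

q2 · q1 = -0.3495 + 0.7969i - 0.4927j - 0.01k
-0.3495 + 0.7969i - 0.4927j - 0.01k


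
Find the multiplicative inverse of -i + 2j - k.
0.1667i - 0.3333j + 0.1667k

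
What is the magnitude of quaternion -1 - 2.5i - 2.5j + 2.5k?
4.444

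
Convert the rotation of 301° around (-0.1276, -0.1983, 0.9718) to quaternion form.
-0.8704 - 0.0628i - 0.0976j + 0.4785k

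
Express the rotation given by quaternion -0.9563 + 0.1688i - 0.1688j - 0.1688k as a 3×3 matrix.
[[0.886, -0.3798, 0.2659], [0.2659, 0.886, 0.3798], [-0.3798, -0.2659, 0.886]]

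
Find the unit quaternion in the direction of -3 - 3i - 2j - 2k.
-0.5883 - 0.5883i - 0.3922j - 0.3922k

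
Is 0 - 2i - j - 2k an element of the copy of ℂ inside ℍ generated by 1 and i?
No. The quaternion -2i - j - 2k has j-coefficient y = -1 and k-coefficient z = -2, not both zero, so it does not lie in the complex subalgebra spanned by 1 and i.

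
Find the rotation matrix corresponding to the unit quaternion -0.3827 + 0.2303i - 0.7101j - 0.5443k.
[[-0.601, -0.7437, 0.2928], [0.0895, 0.3014, 0.9493], [-0.7942, 0.5967, -0.1146]]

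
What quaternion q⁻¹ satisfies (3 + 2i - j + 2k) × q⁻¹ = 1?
0.1667 - 0.1111i + 0.0556j - 0.1111k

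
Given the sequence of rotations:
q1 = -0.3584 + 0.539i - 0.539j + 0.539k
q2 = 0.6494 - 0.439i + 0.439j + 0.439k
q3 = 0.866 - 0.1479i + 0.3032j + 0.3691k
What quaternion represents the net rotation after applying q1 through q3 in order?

q2 · q1 = 0.0039 + 0.9806i - 0.0341j + 0.1927k
q3 · q2 · q1 = 0.0876 + 0.9196i + 0.3621j - 0.124k
0.0876 + 0.9196i + 0.3621j - 0.124k


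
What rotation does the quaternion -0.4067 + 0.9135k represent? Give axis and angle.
axis = (0, 0, 1), θ = 228°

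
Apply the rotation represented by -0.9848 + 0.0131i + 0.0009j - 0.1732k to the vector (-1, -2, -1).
(-0.251, -2.246, -0.945)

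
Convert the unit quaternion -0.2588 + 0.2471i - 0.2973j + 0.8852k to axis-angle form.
axis = (0.2558, -0.3078, 0.9164), θ = 7π/6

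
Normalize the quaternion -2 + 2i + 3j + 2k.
-0.4364 + 0.4364i + 0.6547j + 0.4364k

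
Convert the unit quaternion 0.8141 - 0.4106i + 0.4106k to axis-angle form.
axis = (-√2/2, 0, √2/2), θ = 71°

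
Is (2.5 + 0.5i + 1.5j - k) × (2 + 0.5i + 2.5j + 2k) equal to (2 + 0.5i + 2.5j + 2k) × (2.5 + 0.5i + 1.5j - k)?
No: pq = 3 + 7.75i + 7.75j + 3.5k ≠ 3 - 3.25i + 10.75j + 2.5k = qp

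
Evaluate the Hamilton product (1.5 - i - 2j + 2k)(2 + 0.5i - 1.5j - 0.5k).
1.5 + 2.75i - 5.75j + 5.75k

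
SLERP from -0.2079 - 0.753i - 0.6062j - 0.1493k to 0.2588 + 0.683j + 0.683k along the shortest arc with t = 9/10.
-0.2647 - 0.0882i - 0.7053j - 0.6517k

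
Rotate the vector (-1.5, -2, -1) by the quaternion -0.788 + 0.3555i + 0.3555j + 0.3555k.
(-2.06, -1.341, -1.099)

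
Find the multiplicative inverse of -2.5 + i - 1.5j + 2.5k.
-0.1587 - 0.0635i + 0.0952j - 0.1587k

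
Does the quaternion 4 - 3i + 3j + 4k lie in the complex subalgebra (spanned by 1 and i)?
No. The quaternion 4 - 3i + 3j + 4k has j-coefficient y = 3 and k-coefficient z = 4, not both zero, so it does not lie in the complex subalgebra spanned by 1 and i.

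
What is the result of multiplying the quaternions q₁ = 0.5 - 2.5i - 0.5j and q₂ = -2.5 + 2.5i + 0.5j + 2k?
5.25 + 6.5i + 6.5j + k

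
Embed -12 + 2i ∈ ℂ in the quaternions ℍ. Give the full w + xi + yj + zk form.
-12 + 2i + 0j + 0k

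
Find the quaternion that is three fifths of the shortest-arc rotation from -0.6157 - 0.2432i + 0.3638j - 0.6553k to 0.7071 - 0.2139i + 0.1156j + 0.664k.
-0.7095 + 0.0311i + 0.0825j - 0.6992k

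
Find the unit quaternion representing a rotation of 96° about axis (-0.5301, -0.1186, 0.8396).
0.6691 - 0.3939i - 0.0881j + 0.6239k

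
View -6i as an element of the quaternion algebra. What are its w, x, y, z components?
0 - 6i + 0j + 0k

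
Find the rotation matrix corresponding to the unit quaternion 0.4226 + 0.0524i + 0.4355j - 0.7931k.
[[-0.6373, 0.716, 0.285], [-0.6247, -0.2635, -0.7351], [-0.4512, -0.6465, 0.6152]]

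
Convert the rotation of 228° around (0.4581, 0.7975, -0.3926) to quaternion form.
-0.4067 + 0.4185i + 0.7286j - 0.3587k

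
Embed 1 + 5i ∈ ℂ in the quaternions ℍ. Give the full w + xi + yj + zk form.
1 + 5i + 0j + 0k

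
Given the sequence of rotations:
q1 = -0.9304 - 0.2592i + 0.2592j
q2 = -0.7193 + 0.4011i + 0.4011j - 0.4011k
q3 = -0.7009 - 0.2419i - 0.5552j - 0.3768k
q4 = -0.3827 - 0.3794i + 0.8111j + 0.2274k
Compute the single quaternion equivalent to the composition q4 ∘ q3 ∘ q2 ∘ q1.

q2 · q1 = 0.6692 - 0.0828i - 0.4557j + 0.5811k
q3 · q2 · q1 = -0.5231 - 0.5982i + 0.1196j - 0.5952k
q4 · q3 · q2 · q1 = 0.0116 - 0.0826i - 0.8319j + 0.5487k
0.0116 - 0.0826i - 0.8319j + 0.5487k


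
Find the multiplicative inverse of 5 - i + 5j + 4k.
0.0746 + 0.0149i - 0.0746j - 0.0597k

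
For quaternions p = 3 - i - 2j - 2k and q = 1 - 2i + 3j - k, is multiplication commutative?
No: pq = 5 + i + 10j - 12k ≠ 5 - 15i + 4j + 2k = qp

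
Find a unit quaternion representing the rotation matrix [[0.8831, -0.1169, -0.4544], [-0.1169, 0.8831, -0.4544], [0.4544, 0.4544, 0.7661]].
0.9397 + 0.2418i - 0.2418j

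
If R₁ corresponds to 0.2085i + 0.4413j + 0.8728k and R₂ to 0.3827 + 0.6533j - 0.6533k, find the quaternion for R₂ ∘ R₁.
0.2819 + 0.9383i + 0.0327j + 0.1978k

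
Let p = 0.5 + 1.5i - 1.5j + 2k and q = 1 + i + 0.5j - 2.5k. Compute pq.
4.75 + 4.75i + 4.5j + 3k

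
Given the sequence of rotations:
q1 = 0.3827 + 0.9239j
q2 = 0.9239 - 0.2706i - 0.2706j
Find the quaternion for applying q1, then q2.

q2 · q1 = 0.6036 - 0.1036i + 0.75j - 0.25k
0.6036 - 0.1036i + 0.75j - 0.25k


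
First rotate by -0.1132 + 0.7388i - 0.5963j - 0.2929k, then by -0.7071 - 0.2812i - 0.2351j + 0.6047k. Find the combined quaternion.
0.3247 - 0.0611i + 0.8126j + 0.48k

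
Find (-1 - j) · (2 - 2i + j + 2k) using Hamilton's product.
-1 - 3j - 4k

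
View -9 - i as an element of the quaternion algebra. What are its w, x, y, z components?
-9 - i + 0j + 0k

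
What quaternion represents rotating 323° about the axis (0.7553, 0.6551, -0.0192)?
-0.9483 + 0.2397i + 0.2079j - 0.0061k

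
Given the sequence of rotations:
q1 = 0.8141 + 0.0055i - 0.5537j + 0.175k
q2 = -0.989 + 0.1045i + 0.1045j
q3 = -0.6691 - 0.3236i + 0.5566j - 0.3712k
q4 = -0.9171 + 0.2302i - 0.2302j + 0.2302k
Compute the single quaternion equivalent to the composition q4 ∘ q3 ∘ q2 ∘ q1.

q2 · q1 = -0.7479 + 0.0979i + 0.6144j - 0.2315k
q3 · q2 · q1 = 0.1042 + 0.2757i - 0.9386j + 0.1792k
q4 · q3 · q2 · q1 = -0.4163 - 0.054i + 0.859j - 0.293k
-0.4163 - 0.054i + 0.859j - 0.293k


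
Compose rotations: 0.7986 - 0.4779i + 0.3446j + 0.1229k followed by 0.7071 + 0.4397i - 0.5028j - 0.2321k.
0.9766 + 0.0314i - 0.101j - 0.1872k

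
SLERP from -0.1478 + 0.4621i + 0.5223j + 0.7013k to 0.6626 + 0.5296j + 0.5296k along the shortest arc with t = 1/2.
0.2924 + 0.2624i + 0.5974j + 0.6991k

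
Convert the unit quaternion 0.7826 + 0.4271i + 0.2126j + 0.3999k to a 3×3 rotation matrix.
[[0.5898, -0.4443, 0.6744], [0.8075, 0.3153, -0.4985], [0.0088, 0.8385, 0.5448]]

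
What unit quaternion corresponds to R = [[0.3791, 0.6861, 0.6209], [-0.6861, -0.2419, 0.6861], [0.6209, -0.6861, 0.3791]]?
0.6157 - 0.5572i - 0.5572k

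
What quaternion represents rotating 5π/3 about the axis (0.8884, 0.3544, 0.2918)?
-0.866 + 0.4442i + 0.1772j + 0.1459k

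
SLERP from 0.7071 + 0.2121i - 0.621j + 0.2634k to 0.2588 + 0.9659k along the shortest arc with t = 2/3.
0.4815 + 0.0859i - 0.2515j + 0.8352k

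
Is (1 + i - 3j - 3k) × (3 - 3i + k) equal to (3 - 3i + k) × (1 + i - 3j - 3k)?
No: pq = 9 - 3i - j - 17k ≠ 9 + 3i - 17j + k = qp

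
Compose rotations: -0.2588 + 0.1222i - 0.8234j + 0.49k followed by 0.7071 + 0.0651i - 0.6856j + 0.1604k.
-0.8341 - 0.1343i - 0.4171j + 0.3351k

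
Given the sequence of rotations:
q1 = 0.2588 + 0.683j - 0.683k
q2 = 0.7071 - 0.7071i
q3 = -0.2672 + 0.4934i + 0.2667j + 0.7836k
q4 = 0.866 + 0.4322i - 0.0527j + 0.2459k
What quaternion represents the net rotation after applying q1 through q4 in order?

q2 · q1 = 0.183 - 0.183i - 0.9659k
q3 · q2 · q1 = 0.7983 - 0.1184i + 0.382j + 0.4503k
q4 · q3 · q2 · q1 = 0.6519 + 0.1248i + 0.065j + 0.7451k
0.6519 + 0.1248i + 0.065j + 0.7451k


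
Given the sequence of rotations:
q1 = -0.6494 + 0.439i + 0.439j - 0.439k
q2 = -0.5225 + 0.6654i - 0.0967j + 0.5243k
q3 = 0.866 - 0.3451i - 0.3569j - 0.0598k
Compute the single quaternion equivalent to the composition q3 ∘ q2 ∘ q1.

q2 · q1 = 0.3198 - 0.8492i + 0.3557j + 0.2235k
q3 · q2 · q1 = 0.1242 - 0.9043i + 0.3218j - 0.2514k
0.1242 - 0.9043i + 0.3218j - 0.2514k


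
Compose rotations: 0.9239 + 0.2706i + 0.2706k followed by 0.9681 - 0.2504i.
0.9622 + 0.0306i + 0.0678j + 0.262k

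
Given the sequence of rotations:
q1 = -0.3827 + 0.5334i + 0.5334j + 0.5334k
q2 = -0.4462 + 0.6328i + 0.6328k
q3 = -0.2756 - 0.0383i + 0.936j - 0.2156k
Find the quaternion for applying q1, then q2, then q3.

q2 · q1 = -0.5043 - 0.8177i - 0.238j - 0.1426k
q3 · q2 · q1 = 0.2997 + 0.0599i - 0.2356j + 0.9225k
0.2997 + 0.0599i - 0.2356j + 0.9225k


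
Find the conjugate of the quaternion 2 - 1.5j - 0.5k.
2 + 1.5j + 0.5k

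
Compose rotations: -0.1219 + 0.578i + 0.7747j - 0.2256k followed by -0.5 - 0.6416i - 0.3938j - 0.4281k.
0.6403 + 0.2097i - 0.7315j - 0.1044k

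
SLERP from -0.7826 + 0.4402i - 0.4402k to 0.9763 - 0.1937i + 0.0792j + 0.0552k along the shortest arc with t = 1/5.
-0.8396 + 0.3981i - 0.0165j - 0.3692k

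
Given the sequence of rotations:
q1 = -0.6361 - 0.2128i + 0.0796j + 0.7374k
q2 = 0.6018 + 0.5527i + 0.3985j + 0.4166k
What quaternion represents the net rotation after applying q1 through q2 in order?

q2 · q1 = -0.6041 - 0.2189i - 0.7018j + 0.3076k
-0.6041 - 0.2189i - 0.7018j + 0.3076k


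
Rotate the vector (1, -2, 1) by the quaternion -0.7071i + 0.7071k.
(-1, 2, -1)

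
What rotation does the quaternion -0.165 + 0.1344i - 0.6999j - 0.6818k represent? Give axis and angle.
axis = (0.1363, -0.7096, -0.6913), θ = 199°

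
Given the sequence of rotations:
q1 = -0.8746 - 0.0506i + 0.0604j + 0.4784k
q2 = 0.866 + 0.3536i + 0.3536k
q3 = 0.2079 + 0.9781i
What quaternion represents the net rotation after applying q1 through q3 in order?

q2 · q1 = -0.9087 - 0.3744i - 0.1347j + 0.1264k
q3 · q2 · q1 = 0.1773 - 0.9666i - 0.1516j - 0.1055k
0.1773 - 0.9666i - 0.1516j - 0.1055k


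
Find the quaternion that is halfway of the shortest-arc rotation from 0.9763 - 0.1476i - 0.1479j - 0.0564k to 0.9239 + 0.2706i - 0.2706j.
0.9742 + 0.0631i - 0.2146j - 0.0289k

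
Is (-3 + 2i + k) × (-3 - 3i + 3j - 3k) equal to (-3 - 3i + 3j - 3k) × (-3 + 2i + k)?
No: pq = 18 - 6j + 12k ≠ 18 + 6i - 12j = qp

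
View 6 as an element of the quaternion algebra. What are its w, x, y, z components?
6 + 0i + 0j + 0k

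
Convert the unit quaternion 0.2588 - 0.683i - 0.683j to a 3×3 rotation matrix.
[[0.067, 0.933, -0.3535], [0.933, 0.067, 0.3535], [0.3535, -0.3535, -0.866]]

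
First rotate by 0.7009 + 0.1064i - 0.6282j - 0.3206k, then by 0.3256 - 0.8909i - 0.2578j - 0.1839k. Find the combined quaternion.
0.1021 - 0.6227i - 0.6904j + 0.3538k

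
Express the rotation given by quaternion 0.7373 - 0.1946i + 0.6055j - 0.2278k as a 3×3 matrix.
[[0.163, 0.1003, 0.9815], [-0.5716, 0.8205, 0.0111], [-0.8042, -0.5628, 0.191]]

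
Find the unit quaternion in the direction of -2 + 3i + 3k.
-0.4264 + 0.6396i + 0.6396k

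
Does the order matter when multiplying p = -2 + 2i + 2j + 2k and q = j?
Yes: pq = -2 - 2i - 2j + 2k ≠ -2 + 2i - 2j - 2k = qp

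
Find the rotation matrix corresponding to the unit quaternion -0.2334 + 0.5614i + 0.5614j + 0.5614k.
[[-0.2607, 0.8924, 0.3683], [0.3683, -0.2607, 0.8924], [0.8924, 0.3683, -0.2607]]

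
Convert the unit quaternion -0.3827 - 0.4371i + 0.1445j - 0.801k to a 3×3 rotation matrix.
[[-0.325, -0.7394, 0.5896], [0.4868, -0.6653, -0.566], [0.8108, 0.1031, 0.5761]]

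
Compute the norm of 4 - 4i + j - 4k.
7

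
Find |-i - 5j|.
√26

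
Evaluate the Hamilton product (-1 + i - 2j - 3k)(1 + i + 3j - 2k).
-2 + 13i - 6j + 4k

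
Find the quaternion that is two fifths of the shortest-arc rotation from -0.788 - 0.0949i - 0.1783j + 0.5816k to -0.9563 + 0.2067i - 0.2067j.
-0.9075 + 0.0285i - 0.2012j + 0.3676k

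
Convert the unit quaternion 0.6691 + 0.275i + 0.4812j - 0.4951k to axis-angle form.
axis = (0.37, 0.6475, -0.6662), θ = 96°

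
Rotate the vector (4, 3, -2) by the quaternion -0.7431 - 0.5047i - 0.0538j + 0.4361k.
(5.283, -0.451, -0.941)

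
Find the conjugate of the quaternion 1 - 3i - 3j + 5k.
1 + 3i + 3j - 5k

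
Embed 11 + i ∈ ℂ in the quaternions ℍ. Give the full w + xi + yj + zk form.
11 + i + 0j + 0k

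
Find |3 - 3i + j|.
√19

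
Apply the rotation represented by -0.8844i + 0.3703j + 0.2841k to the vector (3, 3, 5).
(-2.785, -3.09, -5.069)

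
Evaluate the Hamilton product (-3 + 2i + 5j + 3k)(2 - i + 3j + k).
-22 + 3i - 4j + 14k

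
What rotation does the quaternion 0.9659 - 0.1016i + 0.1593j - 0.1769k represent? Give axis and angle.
axis = (-0.3925, 0.6155, -0.6835), θ = π/6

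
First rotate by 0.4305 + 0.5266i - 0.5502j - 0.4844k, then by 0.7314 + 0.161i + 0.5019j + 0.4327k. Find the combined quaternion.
0.7158 + 0.4494i + 0.1195j - 0.5209k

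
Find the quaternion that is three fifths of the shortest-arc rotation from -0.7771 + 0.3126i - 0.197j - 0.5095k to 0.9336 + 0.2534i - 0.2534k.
-0.9932 - 0.0253i - 0.0919j - 0.0666k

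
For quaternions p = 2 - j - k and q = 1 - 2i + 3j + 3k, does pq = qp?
No: pq = 8 - 4i + 7j + 3k ≠ 8 - 4i + 3j + 7k = qp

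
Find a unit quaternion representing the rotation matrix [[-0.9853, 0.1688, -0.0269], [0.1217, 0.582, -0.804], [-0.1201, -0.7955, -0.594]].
0.0262 + 0.0817i + 0.889j - 0.4498k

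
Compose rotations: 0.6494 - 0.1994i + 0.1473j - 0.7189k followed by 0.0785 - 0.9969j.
0.1978 + 0.701i - 0.6358j - 0.2552k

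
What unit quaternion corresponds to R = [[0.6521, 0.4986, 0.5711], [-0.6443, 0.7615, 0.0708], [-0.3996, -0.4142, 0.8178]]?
0.8988 - 0.1349i + 0.27j - 0.3179k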